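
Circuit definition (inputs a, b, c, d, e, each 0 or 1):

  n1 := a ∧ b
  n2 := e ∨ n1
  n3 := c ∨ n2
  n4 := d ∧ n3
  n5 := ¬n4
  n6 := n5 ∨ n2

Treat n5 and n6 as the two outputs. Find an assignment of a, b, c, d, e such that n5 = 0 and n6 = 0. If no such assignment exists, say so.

a=0, b=0, c=1, d=1, e=0

Check with a=0, b=0, c=1, d=1, e=0:
n1 = a ∧ b = 0 ∧ 0 = 0
n2 = e ∨ n1 = 0 ∨ 0 = 0
n3 = c ∨ n2 = 1 ∨ 0 = 1
n4 = d ∧ n3 = 1 ∧ 1 = 1
n5 = ¬n4 = ¬1 = 0
n6 = n5 ∨ n2 = 0 ∨ 0 = 0
So n5 = 0 and n6 = 0.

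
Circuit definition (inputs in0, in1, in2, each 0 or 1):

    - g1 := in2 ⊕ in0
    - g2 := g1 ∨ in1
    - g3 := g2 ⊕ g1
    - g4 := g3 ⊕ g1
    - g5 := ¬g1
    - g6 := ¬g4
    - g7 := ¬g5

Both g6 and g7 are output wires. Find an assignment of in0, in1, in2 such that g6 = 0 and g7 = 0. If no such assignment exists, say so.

in0=0, in1=1, in2=0

Check with in0=0, in1=1, in2=0:
g1 = in2 ⊕ in0 = 0 ⊕ 0 = 0
g2 = g1 ∨ in1 = 0 ∨ 1 = 1
g3 = g2 ⊕ g1 = 1 ⊕ 0 = 1
g4 = g3 ⊕ g1 = 1 ⊕ 0 = 1
g5 = ¬g1 = ¬0 = 1
g6 = ¬g4 = ¬1 = 0
g7 = ¬g5 = ¬1 = 0
So g6 = 0 and g7 = 0.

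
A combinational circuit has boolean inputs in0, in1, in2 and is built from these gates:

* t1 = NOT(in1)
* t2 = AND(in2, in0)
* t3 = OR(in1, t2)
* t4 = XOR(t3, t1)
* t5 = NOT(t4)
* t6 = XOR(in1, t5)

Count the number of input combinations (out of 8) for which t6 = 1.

t6 = XOR(in1, t5) must be 1, so in1 and t5 differ.
Satisfying assignments:
  in0=0, in1=1, in2=0
  in0=0, in1=1, in2=1
  in0=1, in1=0, in2=1
  in0=1, in1=1, in2=0
  in0=1, in1=1, in2=1

5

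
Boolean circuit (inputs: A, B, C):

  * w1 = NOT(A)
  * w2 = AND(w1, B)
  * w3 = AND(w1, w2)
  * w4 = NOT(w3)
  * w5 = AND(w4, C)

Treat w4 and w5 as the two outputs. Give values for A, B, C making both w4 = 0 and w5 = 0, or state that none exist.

Check with A=0 B=1 C=0:
w1 = NOT(A) = NOT 0 = 1
w2 = AND(w1, B) = AND(1, 1) = 1
w3 = AND(w1, w2) = AND(1, 1) = 1
w4 = NOT(w3) = NOT 1 = 0
w5 = AND(w4, C) = AND(0, 0) = 0
So w4 = 0 and w5 = 0.

A=0 B=1 C=0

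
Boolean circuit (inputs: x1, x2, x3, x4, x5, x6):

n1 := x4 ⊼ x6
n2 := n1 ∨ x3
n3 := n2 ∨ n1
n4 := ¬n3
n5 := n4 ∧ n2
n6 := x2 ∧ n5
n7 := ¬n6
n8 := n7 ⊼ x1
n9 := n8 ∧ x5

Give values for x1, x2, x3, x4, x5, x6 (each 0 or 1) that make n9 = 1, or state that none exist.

x1=0, x2=1, x3=1, x4=1, x5=1, x6=1

Check with x1=0, x2=1, x3=1, x4=1, x5=1, x6=1:
n1 = x4 ⊼ x6 = 1 ⊼ 1 = 0
n2 = n1 ∨ x3 = 0 ∨ 1 = 1
n3 = n2 ∨ n1 = 1 ∨ 0 = 1
n4 = ¬n3 = ¬1 = 0
n5 = n4 ∧ n2 = 0 ∧ 1 = 0
n6 = x2 ∧ n5 = 1 ∧ 0 = 0
n7 = ¬n6 = ¬0 = 1
n8 = n7 ⊼ x1 = 1 ⊼ 0 = 1
n9 = n8 ∧ x5 = 1 ∧ 1 = 1
So n9 = 1 as required.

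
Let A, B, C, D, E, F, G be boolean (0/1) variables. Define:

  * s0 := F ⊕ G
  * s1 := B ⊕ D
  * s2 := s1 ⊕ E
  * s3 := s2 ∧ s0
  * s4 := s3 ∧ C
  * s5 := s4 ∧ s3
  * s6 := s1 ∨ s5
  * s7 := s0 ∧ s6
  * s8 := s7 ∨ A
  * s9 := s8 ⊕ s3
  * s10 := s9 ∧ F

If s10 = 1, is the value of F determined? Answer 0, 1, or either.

1

s10 = s9 ∧ F must be 1, so both s9 = 1 and F = 1.
s9 = s8 ⊕ s3 must be 1, so s8 and s3 differ.
Every assignment with s10 = 1 has F = 1; there are 30 such assignment(s).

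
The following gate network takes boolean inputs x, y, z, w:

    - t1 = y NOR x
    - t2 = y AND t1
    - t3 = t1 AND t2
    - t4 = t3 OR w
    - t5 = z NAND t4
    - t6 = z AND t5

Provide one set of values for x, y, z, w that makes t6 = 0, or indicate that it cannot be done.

x=1 y=0 z=1 w=1

t6 = z AND t5 must be 0, so at least one of z, t5 is 0.
Check with x=1 y=0 z=1 w=1:
t1 = y NOR x = 0 NOR 1 = 0
t2 = y AND t1 = 0 AND 0 = 0
t3 = t1 AND t2 = 0 AND 0 = 0
t4 = t3 OR w = 0 OR 1 = 1
t5 = z NAND t4 = 1 NAND 1 = 0
t6 = z AND t5 = 1 AND 0 = 0
So t6 = 0 as required.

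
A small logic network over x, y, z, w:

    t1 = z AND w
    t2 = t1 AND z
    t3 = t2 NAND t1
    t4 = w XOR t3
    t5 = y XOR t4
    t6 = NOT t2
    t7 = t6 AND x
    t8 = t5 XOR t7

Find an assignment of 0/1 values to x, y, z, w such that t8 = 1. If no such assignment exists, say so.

x=0, y=0, z=0, w=0

t8 = t5 XOR t7 must be 1, so t5 and t7 differ.
Check with x=0, y=0, z=0, w=0:
t1 = z AND w = 0 AND 0 = 0
t2 = t1 AND z = 0 AND 0 = 0
t3 = t2 NAND t1 = 0 NAND 0 = 1
t4 = w XOR t3 = 0 XOR 1 = 1
t5 = y XOR t4 = 0 XOR 1 = 1
t6 = NOT t2 = NOT 0 = 1
t7 = t6 AND x = 1 AND 0 = 0
t8 = t5 XOR t7 = 1 XOR 0 = 1
So t8 = 1 as required.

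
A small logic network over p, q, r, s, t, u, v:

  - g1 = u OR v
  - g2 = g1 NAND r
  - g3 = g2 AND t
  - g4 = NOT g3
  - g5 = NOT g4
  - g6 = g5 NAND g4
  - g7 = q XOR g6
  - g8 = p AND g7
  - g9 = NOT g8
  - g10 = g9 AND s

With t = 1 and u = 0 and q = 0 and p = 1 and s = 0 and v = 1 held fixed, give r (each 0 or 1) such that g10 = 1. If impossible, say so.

With t = 1 and u = 0 and q = 0 and p = 1 and s = 0 and v = 1 fixed, none of the 2 settings of r give g10 = 1.
For example, with r=1:
g1 = u OR v = 0 OR 1 = 1
g2 = g1 NAND r = 1 NAND 1 = 0
g3 = g2 AND t = 0 AND 1 = 0
g4 = NOT g3 = NOT 0 = 1
g5 = NOT g4 = NOT 1 = 0
g6 = g5 NAND g4 = 0 NAND 1 = 1
g7 = q XOR g6 = 0 XOR 1 = 1
g8 = p AND g7 = 1 AND 1 = 1
g9 = NOT g8 = NOT 1 = 0
g10 = g9 AND s = 0 AND 0 = 0
giving g10 = 0 ≠ 1.

no solution exists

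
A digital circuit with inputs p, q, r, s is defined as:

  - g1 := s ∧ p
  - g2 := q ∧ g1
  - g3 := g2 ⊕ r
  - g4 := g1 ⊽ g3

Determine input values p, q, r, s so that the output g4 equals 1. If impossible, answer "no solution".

g4 = g1 ⊽ g3 must be 1, so both g1 = 0 and g3 = 0.
Check with p=0, q=1, r=0, s=1:
g1 = s ∧ p = 1 ∧ 0 = 0
g2 = q ∧ g1 = 1 ∧ 0 = 0
g3 = g2 ⊕ r = 0 ⊕ 0 = 0
g4 = g1 ⊽ g3 = 0 ⊽ 0 = 1
So g4 = 1 as required.

p=0, q=1, r=0, s=1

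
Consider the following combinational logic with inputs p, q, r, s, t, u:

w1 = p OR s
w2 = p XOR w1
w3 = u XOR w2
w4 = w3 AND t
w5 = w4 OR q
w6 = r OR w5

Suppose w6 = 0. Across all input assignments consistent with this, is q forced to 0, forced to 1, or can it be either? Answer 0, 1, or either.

w6 = r OR w5 must be 0, so both r = 0 and w5 = 0.
w5 = w4 OR q must be 0, so both w4 = 0 and q = 0.
w4 = w3 AND t must be 0, so at least one of w3, t is 0.
Every assignment with w6 = 0 has q = 0; there are 12 such assignment(s).

0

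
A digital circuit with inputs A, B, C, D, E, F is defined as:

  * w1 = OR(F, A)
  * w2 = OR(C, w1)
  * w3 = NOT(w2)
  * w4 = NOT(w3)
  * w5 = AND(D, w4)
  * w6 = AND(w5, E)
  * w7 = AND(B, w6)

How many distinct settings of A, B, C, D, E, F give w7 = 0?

w7 = AND(B, w6) must be 0, so at least one of B, w6 is 0.
Enumerating the 64 input combinations, 57 give w7 = 0 and 7 give w7 = 1.

57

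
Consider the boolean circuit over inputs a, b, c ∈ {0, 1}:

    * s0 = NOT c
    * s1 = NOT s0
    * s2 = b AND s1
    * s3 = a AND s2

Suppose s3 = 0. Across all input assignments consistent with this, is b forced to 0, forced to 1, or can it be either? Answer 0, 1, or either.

Both values of b occur among assignments with s3 = 0:
  b=0: a=0, b=0, c=0
  b=1: a=0, b=1, c=0

either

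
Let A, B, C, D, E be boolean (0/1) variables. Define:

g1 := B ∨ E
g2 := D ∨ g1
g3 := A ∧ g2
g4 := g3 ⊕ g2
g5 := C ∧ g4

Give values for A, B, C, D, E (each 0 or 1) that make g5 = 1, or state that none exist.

g5 = C ∧ g4 must be 1, so both C = 1 and g4 = 1.
g4 = g3 ⊕ g2 must be 1, so g3 and g2 differ.
Check with A=0, B=1, C=1, D=1, E=0:
g1 = B ∨ E = 1 ∨ 0 = 1
g2 = D ∨ g1 = 1 ∨ 1 = 1
g3 = A ∧ g2 = 0 ∧ 1 = 0
g4 = g3 ⊕ g2 = 0 ⊕ 1 = 1
g5 = C ∧ g4 = 1 ∧ 1 = 1
So g5 = 1 as required.

A=0, B=1, C=1, D=1, E=0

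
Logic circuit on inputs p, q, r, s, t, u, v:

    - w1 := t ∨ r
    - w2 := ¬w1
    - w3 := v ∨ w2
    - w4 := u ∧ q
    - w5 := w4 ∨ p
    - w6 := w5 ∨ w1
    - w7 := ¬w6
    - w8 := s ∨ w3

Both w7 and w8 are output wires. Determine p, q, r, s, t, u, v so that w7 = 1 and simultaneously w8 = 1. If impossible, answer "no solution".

Check with p=0, q=1, r=0, s=0, t=0, u=0, v=1:
w1 = t ∨ r = 0 ∨ 0 = 0
w2 = ¬w1 = ¬0 = 1
w3 = v ∨ w2 = 1 ∨ 1 = 1
w4 = u ∧ q = 0 ∧ 1 = 0
w5 = w4 ∨ p = 0 ∨ 0 = 0
w6 = w5 ∨ w1 = 0 ∨ 0 = 0
w7 = ¬w6 = ¬0 = 1
w8 = s ∨ w3 = 0 ∨ 1 = 1
So w7 = 1 and w8 = 1.

p=0, q=1, r=0, s=0, t=0, u=0, v=1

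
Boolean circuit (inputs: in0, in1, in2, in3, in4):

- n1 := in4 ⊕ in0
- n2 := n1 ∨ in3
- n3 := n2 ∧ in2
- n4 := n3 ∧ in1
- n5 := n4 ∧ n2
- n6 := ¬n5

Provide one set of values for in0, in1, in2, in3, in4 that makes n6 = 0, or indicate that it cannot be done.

in0=0, in1=1, in2=1, in3=0, in4=1

n6 = ¬n5 must be 0, so n5 = 1.
n5 = n4 ∧ n2 must be 1, so both n4 = 1 and n2 = 1.
Check with in0=0, in1=1, in2=1, in3=0, in4=1:
n1 = in4 ⊕ in0 = 1 ⊕ 0 = 1
n2 = n1 ∨ in3 = 1 ∨ 0 = 1
n3 = n2 ∧ in2 = 1 ∧ 1 = 1
n4 = n3 ∧ in1 = 1 ∧ 1 = 1
n5 = n4 ∧ n2 = 1 ∧ 1 = 1
n6 = ¬n5 = ¬1 = 0
So n6 = 0 as required.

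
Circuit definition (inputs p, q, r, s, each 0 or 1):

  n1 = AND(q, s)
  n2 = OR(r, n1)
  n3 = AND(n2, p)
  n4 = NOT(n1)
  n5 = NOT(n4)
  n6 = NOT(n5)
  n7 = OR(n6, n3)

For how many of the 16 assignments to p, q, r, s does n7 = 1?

14

n7 = OR(n6, n3) must be 1, so at least one of n6, n3 is 1.
Enumerating the 16 input combinations, 14 give n7 = 1 and 2 give n7 = 0.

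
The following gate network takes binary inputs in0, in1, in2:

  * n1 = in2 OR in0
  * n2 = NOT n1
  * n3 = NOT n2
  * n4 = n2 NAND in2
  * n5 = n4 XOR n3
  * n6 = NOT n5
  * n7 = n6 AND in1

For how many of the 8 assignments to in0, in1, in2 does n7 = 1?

3

n7 = n6 AND in1 must be 1, so both n6 = 1 and in1 = 1.
Satisfying assignments:
  in0=0, in1=1, in2=1
  in0=1, in1=1, in2=0
  in0=1, in1=1, in2=1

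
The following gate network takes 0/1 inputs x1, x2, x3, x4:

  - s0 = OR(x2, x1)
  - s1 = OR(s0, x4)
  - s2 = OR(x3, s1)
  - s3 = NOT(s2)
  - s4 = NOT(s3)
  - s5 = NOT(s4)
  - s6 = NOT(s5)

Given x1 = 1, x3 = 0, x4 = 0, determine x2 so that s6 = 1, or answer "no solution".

s6 = NOT(s5) must be 1, so s5 = 0.
Check with x1 = 1, x3 = 0, x4 = 0 and x2=1:
s0 = OR(x2, x1) = OR(1, 1) = 1
s1 = OR(s0, x4) = OR(1, 0) = 1
s2 = OR(x3, s1) = OR(0, 1) = 1
s3 = NOT(s2) = NOT 1 = 0
s4 = NOT(s3) = NOT 0 = 1
s5 = NOT(s4) = NOT 1 = 0
s6 = NOT(s5) = NOT 0 = 1
So s6 = 1.

x2=1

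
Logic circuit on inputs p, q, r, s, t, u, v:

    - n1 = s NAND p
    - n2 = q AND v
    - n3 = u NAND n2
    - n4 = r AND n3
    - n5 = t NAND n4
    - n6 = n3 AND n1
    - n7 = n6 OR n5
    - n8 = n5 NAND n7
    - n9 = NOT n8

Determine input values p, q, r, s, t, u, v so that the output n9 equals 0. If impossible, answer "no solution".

p=0, q=1, r=1, s=0, t=1, u=0, v=0

n9 = NOT n8 must be 0, so n8 = 1.
n8 = n5 NAND n7 must be 1, so at least one of n5, n7 is 0.
Check with p=0, q=1, r=1, s=0, t=1, u=0, v=0:
n1 = s NAND p = 0 NAND 0 = 1
n2 = q AND v = 1 AND 0 = 0
n3 = u NAND n2 = 0 NAND 0 = 1
n4 = r AND n3 = 1 AND 1 = 1
n5 = t NAND n4 = 1 NAND 1 = 0
n6 = n3 AND n1 = 1 AND 1 = 1
n7 = n6 OR n5 = 1 OR 0 = 1
n8 = n5 NAND n7 = 0 NAND 1 = 1
n9 = NOT n8 = NOT 1 = 0
So n9 = 0 as required.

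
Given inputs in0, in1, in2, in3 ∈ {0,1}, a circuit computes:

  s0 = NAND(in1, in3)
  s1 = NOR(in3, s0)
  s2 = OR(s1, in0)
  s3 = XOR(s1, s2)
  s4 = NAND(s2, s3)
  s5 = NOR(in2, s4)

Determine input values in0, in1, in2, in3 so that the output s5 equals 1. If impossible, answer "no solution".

s5 = NOR(in2, s4) must be 1, so both in2 = 0 and s4 = 0.
s4 = NAND(s2, s3) must be 0, so both s2 = 1 and s3 = 1.
s2 = OR(s1, in0) must be 1, so at least one of s1, in0 is 1.
Check with in0=1, in1=1, in2=0, in3=1:
s0 = NAND(in1, in3) = NAND(1, 1) = 0
s1 = NOR(in3, s0) = NOR(1, 0) = 0
s2 = OR(s1, in0) = OR(0, 1) = 1
s3 = XOR(s1, s2) = XOR(0, 1) = 1
s4 = NAND(s2, s3) = NAND(1, 1) = 0
s5 = NOR(in2, s4) = NOR(0, 0) = 1
So s5 = 1 as required.

in0=1, in1=1, in2=0, in3=1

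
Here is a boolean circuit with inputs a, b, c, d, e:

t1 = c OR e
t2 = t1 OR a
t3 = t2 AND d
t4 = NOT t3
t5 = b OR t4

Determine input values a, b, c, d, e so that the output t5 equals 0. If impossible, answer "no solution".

a=1 b=0 c=0 d=1 e=1

Check with a=1 b=0 c=0 d=1 e=1:
t1 = c OR e = 0 OR 1 = 1
t2 = t1 OR a = 1 OR 1 = 1
t3 = t2 AND d = 1 AND 1 = 1
t4 = NOT t3 = NOT 1 = 0
t5 = b OR t4 = 0 OR 0 = 0
So t5 = 0 as required.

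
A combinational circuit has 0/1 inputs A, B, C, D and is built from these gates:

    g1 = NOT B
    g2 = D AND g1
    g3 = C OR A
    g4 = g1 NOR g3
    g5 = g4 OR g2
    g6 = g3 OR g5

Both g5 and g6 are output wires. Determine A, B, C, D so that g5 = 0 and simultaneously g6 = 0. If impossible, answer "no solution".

A=0, B=0, C=0, D=0

Check with A=0, B=0, C=0, D=0:
g1 = NOT B = NOT 0 = 1
g2 = D AND g1 = 0 AND 1 = 0
g3 = C OR A = 0 OR 0 = 0
g4 = g1 NOR g3 = 1 NOR 0 = 0
g5 = g4 OR g2 = 0 OR 0 = 0
g6 = g3 OR g5 = 0 OR 0 = 0
So g5 = 0 and g6 = 0.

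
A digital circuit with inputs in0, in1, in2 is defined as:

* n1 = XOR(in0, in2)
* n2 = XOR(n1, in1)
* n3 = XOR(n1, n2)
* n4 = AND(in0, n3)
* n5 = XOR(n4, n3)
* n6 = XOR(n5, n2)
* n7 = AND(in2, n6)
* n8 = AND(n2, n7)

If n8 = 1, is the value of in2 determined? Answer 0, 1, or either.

n8 = AND(n2, n7) must be 1, so both n2 = 1 and n7 = 1.
Every assignment with n8 = 1 has in2 = 1; there are 2 such assignment(s).
  in0=0, in1=0, in2=1
  in0=1, in1=1, in2=1

1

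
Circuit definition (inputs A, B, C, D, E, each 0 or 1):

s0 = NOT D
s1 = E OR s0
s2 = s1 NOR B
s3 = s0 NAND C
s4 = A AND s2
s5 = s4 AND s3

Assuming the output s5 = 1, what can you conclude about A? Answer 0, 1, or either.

1

s5 = s4 AND s3 must be 1, so both s4 = 1 and s3 = 1.
s4 = A AND s2 must be 1, so both A = 1 and s2 = 1.
s3 = s0 NAND C must be 1, so at least one of s0, C is 0.
Every assignment with s5 = 1 has A = 1; there are 2 such assignment(s).
  A=1, B=0, C=0, D=1, E=0
  A=1, B=0, C=1, D=1, E=0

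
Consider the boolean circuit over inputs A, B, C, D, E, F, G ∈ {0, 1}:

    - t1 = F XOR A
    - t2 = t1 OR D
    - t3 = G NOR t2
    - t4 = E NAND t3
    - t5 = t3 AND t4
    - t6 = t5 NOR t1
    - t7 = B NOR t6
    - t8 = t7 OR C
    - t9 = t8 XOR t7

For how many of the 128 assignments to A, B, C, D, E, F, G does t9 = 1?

t9 = t8 XOR t7 must be 1, so t8 and t7 differ.
Enumerating the 128 input combinations, 46 give t9 = 1 and 82 give t9 = 0.

46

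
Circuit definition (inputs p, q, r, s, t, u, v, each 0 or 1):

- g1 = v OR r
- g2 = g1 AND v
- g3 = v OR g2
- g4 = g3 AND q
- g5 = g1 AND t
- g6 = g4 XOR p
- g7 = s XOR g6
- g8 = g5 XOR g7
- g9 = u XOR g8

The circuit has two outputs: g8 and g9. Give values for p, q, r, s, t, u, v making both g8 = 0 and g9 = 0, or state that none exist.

p=0, q=1, r=1, s=1, t=0, u=0, v=1

Check with p=0, q=1, r=1, s=1, t=0, u=0, v=1:
g1 = v OR r = 1 OR 1 = 1
g2 = g1 AND v = 1 AND 1 = 1
g3 = v OR g2 = 1 OR 1 = 1
g4 = g3 AND q = 1 AND 1 = 1
g5 = g1 AND t = 1 AND 0 = 0
g6 = g4 XOR p = 1 XOR 0 = 1
g7 = s XOR g6 = 1 XOR 1 = 0
g8 = g5 XOR g7 = 0 XOR 0 = 0
g9 = u XOR g8 = 0 XOR 0 = 0
So g8 = 0 and g9 = 0.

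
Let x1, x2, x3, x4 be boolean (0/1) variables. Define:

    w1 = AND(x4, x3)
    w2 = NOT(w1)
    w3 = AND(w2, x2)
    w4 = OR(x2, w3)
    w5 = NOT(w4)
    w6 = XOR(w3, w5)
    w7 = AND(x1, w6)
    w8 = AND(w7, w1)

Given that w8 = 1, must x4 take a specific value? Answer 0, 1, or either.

w8 = AND(w7, w1) must be 1, so both w7 = 1 and w1 = 1.
w7 = AND(x1, w6) must be 1, so both x1 = 1 and w6 = 1.
w1 = AND(x4, x3) must be 1, so both x4 = 1 and x3 = 1.
Every assignment with w8 = 1 has x4 = 1; there are 1 such assignment(s).
  x1=1, x2=0, x3=1, x4=1

1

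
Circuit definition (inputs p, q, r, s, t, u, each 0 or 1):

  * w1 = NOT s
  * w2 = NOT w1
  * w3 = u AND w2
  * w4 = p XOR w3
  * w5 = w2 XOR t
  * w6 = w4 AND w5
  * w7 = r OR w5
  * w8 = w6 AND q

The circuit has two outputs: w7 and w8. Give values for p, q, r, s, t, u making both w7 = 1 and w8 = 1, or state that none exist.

Check with p=1, q=1, r=1, s=0, t=1, u=0:
w1 = NOT s = NOT 0 = 1
w2 = NOT w1 = NOT 1 = 0
w3 = u AND w2 = 0 AND 0 = 0
w4 = p XOR w3 = 1 XOR 0 = 1
w5 = w2 XOR t = 0 XOR 1 = 1
w6 = w4 AND w5 = 1 AND 1 = 1
w7 = r OR w5 = 1 OR 1 = 1
w8 = w6 AND q = 1 AND 1 = 1
So w7 = 1 and w8 = 1.

p=1, q=1, r=1, s=0, t=1, u=0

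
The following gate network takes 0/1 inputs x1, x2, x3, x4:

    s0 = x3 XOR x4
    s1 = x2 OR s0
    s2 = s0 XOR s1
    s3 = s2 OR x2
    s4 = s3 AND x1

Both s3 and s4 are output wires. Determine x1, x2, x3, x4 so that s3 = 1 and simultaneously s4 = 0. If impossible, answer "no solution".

Check with x1=0, x2=1, x3=0, x4=0:
s0 = x3 XOR x4 = 0 XOR 0 = 0
s1 = x2 OR s0 = 1 OR 0 = 1
s2 = s0 XOR s1 = 0 XOR 1 = 1
s3 = s2 OR x2 = 1 OR 1 = 1
s4 = s3 AND x1 = 1 AND 0 = 0
So s3 = 1 and s4 = 0.

x1=0, x2=1, x3=0, x4=0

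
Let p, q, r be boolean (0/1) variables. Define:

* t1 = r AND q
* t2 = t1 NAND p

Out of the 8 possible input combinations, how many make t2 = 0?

t2 = t1 NAND p must be 0, so both t1 = 1 and p = 1.
t1 = r AND q must be 1, so both r = 1 and q = 1.
Satisfying assignments:
  p=1, q=1, r=1

1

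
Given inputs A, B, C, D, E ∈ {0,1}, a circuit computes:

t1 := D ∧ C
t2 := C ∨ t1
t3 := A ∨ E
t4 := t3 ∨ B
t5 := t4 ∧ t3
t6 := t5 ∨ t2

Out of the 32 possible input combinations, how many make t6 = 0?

t6 = t5 ∨ t2 must be 0, so both t5 = 0 and t2 = 0.
t5 = t4 ∧ t3 must be 0, so at least one of t4, t3 is 0.
Enumerating the 32 input combinations, 4 give t6 = 0 and 28 give t6 = 1.

4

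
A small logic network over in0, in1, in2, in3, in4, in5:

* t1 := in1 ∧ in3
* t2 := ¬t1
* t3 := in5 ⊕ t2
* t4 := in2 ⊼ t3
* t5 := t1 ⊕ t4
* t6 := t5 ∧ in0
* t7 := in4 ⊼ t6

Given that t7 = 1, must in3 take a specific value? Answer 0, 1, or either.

Both values of in3 occur among assignments with t7 = 1:
  in3=0: in0=0, in1=0, in2=0, in3=0, in4=0, in5=0
  in3=1: in0=0, in1=0, in2=0, in3=1, in4=0, in5=0

either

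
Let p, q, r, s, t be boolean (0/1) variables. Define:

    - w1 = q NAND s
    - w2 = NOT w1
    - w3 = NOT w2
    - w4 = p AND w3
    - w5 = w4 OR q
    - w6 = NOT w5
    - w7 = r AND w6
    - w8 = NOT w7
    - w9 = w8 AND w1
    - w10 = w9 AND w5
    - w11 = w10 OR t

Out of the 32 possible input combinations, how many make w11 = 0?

w11 = w10 OR t must be 0, so both w10 = 0 and t = 0.
w10 = w9 AND w5 must be 0, so at least one of w9, w5 is 0.
Enumerating the 32 input combinations, 8 give w11 = 0 and 24 give w11 = 1.

8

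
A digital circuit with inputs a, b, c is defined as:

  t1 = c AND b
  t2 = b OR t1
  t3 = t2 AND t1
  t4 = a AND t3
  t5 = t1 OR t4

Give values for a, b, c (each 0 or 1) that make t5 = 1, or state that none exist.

t5 = t1 OR t4 must be 1, so at least one of t1, t4 is 1.
Check with a=0, b=1, c=1:
t1 = c AND b = 1 AND 1 = 1
t2 = b OR t1 = 1 OR 1 = 1
t3 = t2 AND t1 = 1 AND 1 = 1
t4 = a AND t3 = 0 AND 1 = 0
t5 = t1 OR t4 = 1 OR 0 = 1
So t5 = 1 as required.

a=0, b=1, c=1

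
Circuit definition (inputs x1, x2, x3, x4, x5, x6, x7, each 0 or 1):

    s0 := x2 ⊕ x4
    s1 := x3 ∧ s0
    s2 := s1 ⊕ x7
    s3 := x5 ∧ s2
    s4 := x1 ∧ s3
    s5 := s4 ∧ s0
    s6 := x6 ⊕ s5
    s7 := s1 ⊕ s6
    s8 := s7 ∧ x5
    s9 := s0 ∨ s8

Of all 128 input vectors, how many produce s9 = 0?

48

s9 = s0 ∨ s8 must be 0, so both s0 = 0 and s8 = 0.
s0 = x2 ⊕ x4 must be 0, so x2 and x4 are equal.
Enumerating the 128 input combinations, 48 give s9 = 0 and 80 give s9 = 1.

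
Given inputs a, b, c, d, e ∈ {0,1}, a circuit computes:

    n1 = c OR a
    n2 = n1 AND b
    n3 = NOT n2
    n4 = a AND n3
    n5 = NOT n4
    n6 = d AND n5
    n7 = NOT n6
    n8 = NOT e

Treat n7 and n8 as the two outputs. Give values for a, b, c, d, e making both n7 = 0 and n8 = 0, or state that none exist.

Check with a=1, b=1, c=0, d=1, e=1:
n1 = c OR a = 0 OR 1 = 1
n2 = n1 AND b = 1 AND 1 = 1
n3 = NOT n2 = NOT 1 = 0
n4 = a AND n3 = 1 AND 0 = 0
n5 = NOT n4 = NOT 0 = 1
n6 = d AND n5 = 1 AND 1 = 1
n7 = NOT n6 = NOT 1 = 0
n8 = NOT e = NOT 1 = 0
So n7 = 0 and n8 = 0.

a=1, b=1, c=0, d=1, e=1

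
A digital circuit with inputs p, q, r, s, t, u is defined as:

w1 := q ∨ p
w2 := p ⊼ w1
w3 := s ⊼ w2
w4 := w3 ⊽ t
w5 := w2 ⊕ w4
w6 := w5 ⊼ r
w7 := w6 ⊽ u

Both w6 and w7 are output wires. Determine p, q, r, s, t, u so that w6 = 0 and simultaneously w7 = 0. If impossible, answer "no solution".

p=0 q=0 r=1 s=1 t=1 u=1

Check with p=0 q=0 r=1 s=1 t=1 u=1:
w1 = q ∨ p = 0 ∨ 0 = 0
w2 = p ⊼ w1 = 0 ⊼ 0 = 1
w3 = s ⊼ w2 = 1 ⊼ 1 = 0
w4 = w3 ⊽ t = 0 ⊽ 1 = 0
w5 = w2 ⊕ w4 = 1 ⊕ 0 = 1
w6 = w5 ⊼ r = 1 ⊼ 1 = 0
w7 = w6 ⊽ u = 0 ⊽ 1 = 0
So w6 = 0 and w7 = 0.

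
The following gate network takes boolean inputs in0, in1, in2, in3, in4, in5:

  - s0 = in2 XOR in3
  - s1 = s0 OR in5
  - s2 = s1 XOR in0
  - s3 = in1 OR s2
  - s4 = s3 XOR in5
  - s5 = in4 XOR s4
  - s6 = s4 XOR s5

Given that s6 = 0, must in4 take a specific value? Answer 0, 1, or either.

0

s6 = s4 XOR s5 must be 0, so s4 and s5 are equal.
Every assignment with s6 = 0 has in4 = 0; there are 32 such assignment(s).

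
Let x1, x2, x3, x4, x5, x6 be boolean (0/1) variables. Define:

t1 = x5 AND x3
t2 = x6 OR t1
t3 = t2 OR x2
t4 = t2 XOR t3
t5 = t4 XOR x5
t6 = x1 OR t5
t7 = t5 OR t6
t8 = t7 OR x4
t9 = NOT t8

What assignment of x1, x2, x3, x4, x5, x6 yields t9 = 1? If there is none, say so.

x1=0, x2=1, x3=1, x4=0, x5=0, x6=1

Check with x1=0, x2=1, x3=1, x4=0, x5=0, x6=1:
t1 = x5 AND x3 = 0 AND 1 = 0
t2 = x6 OR t1 = 1 OR 0 = 1
t3 = t2 OR x2 = 1 OR 1 = 1
t4 = t2 XOR t3 = 1 XOR 1 = 0
t5 = t4 XOR x5 = 0 XOR 0 = 0
t6 = x1 OR t5 = 0 OR 0 = 0
t7 = t5 OR t6 = 0 OR 0 = 0
t8 = t7 OR x4 = 0 OR 0 = 0
t9 = NOT t8 = NOT 0 = 1
So t9 = 1 as required.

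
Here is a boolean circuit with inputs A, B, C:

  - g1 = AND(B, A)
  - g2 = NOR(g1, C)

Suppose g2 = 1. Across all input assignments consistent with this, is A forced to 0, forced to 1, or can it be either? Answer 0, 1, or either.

Both values of A occur among assignments with g2 = 1:
  A=0: A=0, B=0, C=0
  A=1: A=1, B=0, C=0

either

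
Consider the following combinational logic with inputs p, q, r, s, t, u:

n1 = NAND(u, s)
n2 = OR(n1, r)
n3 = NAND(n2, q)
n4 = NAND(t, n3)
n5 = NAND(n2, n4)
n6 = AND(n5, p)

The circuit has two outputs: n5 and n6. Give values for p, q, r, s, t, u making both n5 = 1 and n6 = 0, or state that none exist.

p=0 q=0 r=1 s=0 t=1 u=1

Check with p=0 q=0 r=1 s=0 t=1 u=1:
n1 = NAND(u, s) = NAND(1, 0) = 1
n2 = OR(n1, r) = OR(1, 1) = 1
n3 = NAND(n2, q) = NAND(1, 0) = 1
n4 = NAND(t, n3) = NAND(1, 1) = 0
n5 = NAND(n2, n4) = NAND(1, 0) = 1
n6 = AND(n5, p) = AND(1, 0) = 0
So n5 = 1 and n6 = 0.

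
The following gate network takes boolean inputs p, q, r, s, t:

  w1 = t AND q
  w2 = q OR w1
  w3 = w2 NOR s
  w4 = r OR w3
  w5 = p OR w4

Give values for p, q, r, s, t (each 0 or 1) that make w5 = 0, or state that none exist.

w5 = p OR w4 must be 0, so both p = 0 and w4 = 0.
Check with p=0, q=0, r=0, s=1, t=0:
w1 = t AND q = 0 AND 0 = 0
w2 = q OR w1 = 0 OR 0 = 0
w3 = w2 NOR s = 0 NOR 1 = 0
w4 = r OR w3 = 0 OR 0 = 0
w5 = p OR w4 = 0 OR 0 = 0
So w5 = 0 as required.

p=0, q=0, r=0, s=1, t=0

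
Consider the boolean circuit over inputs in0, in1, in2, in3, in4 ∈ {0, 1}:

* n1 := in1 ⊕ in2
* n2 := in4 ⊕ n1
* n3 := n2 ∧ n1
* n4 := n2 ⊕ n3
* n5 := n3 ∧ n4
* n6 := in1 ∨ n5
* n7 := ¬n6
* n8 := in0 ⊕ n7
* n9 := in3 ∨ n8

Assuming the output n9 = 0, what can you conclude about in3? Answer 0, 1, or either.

0

n9 = in3 ∨ n8 must be 0, so both in3 = 0 and n8 = 0.
n8 = in0 ⊕ n7 must be 0, so in0 and n7 are equal.
Every assignment with n9 = 0 has in3 = 0; there are 8 such assignment(s).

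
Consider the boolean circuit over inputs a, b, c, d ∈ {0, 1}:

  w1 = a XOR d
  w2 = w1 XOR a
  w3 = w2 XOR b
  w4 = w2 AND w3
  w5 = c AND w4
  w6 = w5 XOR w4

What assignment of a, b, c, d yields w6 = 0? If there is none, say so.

a=1, b=1, c=0, d=1

Check with a=1, b=1, c=0, d=1:
w1 = a XOR d = 1 XOR 1 = 0
w2 = w1 XOR a = 0 XOR 1 = 1
w3 = w2 XOR b = 1 XOR 1 = 0
w4 = w2 AND w3 = 1 AND 0 = 0
w5 = c AND w4 = 0 AND 0 = 0
w6 = w5 XOR w4 = 0 XOR 0 = 0
So w6 = 0 as required.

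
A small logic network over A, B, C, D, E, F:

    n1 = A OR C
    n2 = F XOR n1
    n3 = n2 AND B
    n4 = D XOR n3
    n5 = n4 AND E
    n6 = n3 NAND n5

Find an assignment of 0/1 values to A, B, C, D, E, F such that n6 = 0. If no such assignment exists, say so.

A=1, B=1, C=0, D=0, E=1, F=0

n6 = n3 NAND n5 must be 0, so both n3 = 1 and n5 = 1.
n3 = n2 AND B must be 1, so both n2 = 1 and B = 1.
Check with A=1, B=1, C=0, D=0, E=1, F=0:
n1 = A OR C = 1 OR 0 = 1
n2 = F XOR n1 = 0 XOR 1 = 1
n3 = n2 AND B = 1 AND 1 = 1
n4 = D XOR n3 = 0 XOR 1 = 1
n5 = n4 AND E = 1 AND 1 = 1
n6 = n3 NAND n5 = 1 NAND 1 = 0
So n6 = 0 as required.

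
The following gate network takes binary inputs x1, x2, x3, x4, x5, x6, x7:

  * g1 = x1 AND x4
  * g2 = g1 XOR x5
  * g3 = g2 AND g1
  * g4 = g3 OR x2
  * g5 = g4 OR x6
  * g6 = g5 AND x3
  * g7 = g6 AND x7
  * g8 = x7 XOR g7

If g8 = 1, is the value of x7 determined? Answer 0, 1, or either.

g8 = x7 XOR g7 must be 1, so x7 and g7 differ.
Every assignment with g8 = 1 has x7 = 1; there are 39 such assignment(s).

1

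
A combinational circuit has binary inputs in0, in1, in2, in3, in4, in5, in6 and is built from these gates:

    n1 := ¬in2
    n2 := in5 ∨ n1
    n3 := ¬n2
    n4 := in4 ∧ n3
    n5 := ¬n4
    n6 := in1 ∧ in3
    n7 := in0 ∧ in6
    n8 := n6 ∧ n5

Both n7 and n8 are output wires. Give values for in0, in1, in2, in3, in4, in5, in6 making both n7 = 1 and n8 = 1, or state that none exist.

in0=1, in1=1, in2=1, in3=1, in4=0, in5=0, in6=1

Check with in0=1, in1=1, in2=1, in3=1, in4=0, in5=0, in6=1:
n1 = ¬in2 = ¬1 = 0
n2 = in5 ∨ n1 = 0 ∨ 0 = 0
n3 = ¬n2 = ¬0 = 1
n4 = in4 ∧ n3 = 0 ∧ 1 = 0
n5 = ¬n4 = ¬0 = 1
n6 = in1 ∧ in3 = 1 ∧ 1 = 1
n7 = in0 ∧ in6 = 1 ∧ 1 = 1
n8 = n6 ∧ n5 = 1 ∧ 1 = 1
So n7 = 1 and n8 = 1.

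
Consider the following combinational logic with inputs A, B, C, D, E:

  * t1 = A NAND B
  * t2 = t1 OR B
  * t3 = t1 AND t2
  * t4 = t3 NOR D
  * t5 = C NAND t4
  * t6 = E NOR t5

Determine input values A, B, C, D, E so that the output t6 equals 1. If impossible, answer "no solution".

Check with A=1, B=1, C=1, D=0, E=0:
t1 = A NAND B = 1 NAND 1 = 0
t2 = t1 OR B = 0 OR 1 = 1
t3 = t1 AND t2 = 0 AND 1 = 0
t4 = t3 NOR D = 0 NOR 0 = 1
t5 = C NAND t4 = 1 NAND 1 = 0
t6 = E NOR t5 = 0 NOR 0 = 1
So t6 = 1 as required.

A=1, B=1, C=1, D=0, E=0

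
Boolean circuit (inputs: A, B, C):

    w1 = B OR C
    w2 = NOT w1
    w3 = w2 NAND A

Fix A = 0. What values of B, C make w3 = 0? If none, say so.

With A = 0 fixed, none of the 4 settings of B, C give w3 = 0.
For example, with B=0, C=0:
w1 = B OR C = 0 OR 0 = 0
w2 = NOT w1 = NOT 0 = 1
w3 = w2 NAND A = 1 NAND 0 = 1
giving w3 = 1 ≠ 0.

no solution exists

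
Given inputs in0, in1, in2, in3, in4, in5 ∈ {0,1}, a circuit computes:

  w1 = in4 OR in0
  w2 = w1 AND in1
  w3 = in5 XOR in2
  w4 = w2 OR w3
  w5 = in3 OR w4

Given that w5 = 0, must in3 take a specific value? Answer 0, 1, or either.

0

w5 = in3 OR w4 must be 0, so both in3 = 0 and w4 = 0.
w4 = w2 OR w3 must be 0, so both w2 = 0 and w3 = 0.
w2 = w1 AND in1 must be 0, so at least one of w1, in1 is 0.
Every assignment with w5 = 0 has in3 = 0; there are 10 such assignment(s).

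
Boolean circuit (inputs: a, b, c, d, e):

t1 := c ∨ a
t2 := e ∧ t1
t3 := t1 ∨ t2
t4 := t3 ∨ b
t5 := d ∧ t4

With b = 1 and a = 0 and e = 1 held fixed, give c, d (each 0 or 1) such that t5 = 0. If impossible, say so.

c=1, d=0

t5 = d ∧ t4 must be 0, so at least one of d, t4 is 0.
Check with b = 1 and a = 0 and e = 1 and c=1, d=0:
t1 = c ∨ a = 1 ∨ 0 = 1
t2 = e ∧ t1 = 1 ∧ 1 = 1
t3 = t1 ∨ t2 = 1 ∨ 1 = 1
t4 = t3 ∨ b = 1 ∨ 1 = 1
t5 = d ∧ t4 = 0 ∧ 1 = 0
So t5 = 0.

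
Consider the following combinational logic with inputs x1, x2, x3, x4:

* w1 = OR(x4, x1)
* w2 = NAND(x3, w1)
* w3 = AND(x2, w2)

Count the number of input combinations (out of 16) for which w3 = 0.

w3 = AND(x2, w2) must be 0, so at least one of x2, w2 is 0.
Enumerating the 16 input combinations, 11 give w3 = 0 and 5 give w3 = 1.

11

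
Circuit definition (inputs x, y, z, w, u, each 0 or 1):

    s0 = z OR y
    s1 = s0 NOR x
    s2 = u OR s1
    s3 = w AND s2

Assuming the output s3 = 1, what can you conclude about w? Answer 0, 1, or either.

1

s3 = w AND s2 must be 1, so both w = 1 and s2 = 1.
s2 = u OR s1 must be 1, so at least one of u, s1 is 1.
Every assignment with s3 = 1 has w = 1; there are 9 such assignment(s).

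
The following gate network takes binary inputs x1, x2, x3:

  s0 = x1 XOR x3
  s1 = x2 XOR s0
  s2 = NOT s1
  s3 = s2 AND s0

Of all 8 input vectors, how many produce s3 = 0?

s3 = s2 AND s0 must be 0, so at least one of s2, s0 is 0.
Satisfying assignments:
  x1=0, x2=0, x3=0
  x1=0, x2=0, x3=1
  x1=0, x2=1, x3=0
  x1=1, x2=0, x3=0
  x1=1, x2=0, x3=1
  x1=1, x2=1, x3=1

6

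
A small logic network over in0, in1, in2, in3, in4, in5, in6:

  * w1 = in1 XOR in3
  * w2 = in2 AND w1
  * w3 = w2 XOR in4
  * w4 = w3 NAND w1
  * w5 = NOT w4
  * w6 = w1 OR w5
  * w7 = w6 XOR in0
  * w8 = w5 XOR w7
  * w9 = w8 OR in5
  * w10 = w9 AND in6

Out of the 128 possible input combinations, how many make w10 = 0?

w10 = w9 AND in6 must be 0, so at least one of w9, in6 is 0.
Enumerating the 128 input combinations, 80 give w10 = 0 and 48 give w10 = 1.

80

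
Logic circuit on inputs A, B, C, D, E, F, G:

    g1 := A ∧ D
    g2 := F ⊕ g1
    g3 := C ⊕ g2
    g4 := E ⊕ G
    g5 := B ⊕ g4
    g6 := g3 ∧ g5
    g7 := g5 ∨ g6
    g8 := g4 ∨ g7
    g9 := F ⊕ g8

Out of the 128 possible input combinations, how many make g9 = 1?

64

g9 = F ⊕ g8 must be 1, so F and g8 differ.
Enumerating the 128 input combinations, 64 give g9 = 1 and 64 give g9 = 0.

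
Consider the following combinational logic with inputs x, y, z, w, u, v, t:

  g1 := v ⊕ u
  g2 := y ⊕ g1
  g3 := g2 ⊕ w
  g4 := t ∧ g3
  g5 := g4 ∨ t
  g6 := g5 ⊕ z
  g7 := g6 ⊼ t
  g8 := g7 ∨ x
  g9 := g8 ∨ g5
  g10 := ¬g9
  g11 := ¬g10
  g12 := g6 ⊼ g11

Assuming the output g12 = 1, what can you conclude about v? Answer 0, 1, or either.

Both values of v occur among assignments with g12 = 1:
  v=0: x=0, y=0, z=0, w=0, u=0, v=0, t=0
  v=1: x=0, y=0, z=0, w=0, u=0, v=1, t=0

either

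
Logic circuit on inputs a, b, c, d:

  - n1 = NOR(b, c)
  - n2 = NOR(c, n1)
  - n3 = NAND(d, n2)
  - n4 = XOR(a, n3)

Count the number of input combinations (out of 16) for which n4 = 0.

8

n4 = XOR(a, n3) must be 0, so a and n3 are equal.
Enumerating the 16 input combinations, 8 give n4 = 0 and 8 give n4 = 1.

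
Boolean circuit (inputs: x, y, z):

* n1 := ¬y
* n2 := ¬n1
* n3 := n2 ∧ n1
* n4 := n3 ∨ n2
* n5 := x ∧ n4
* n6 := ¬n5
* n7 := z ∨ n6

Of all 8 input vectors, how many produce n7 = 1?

n7 = z ∨ n6 must be 1, so at least one of z, n6 is 1.
Enumerating the 8 input combinations, 7 give n7 = 1 and 1 give n7 = 0.

7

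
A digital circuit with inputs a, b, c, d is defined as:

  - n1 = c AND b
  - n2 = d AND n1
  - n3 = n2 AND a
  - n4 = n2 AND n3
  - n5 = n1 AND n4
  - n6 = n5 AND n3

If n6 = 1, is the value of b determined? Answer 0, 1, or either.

n6 = n5 AND n3 must be 1, so both n5 = 1 and n3 = 1.
n5 = n1 AND n4 must be 1, so both n1 = 1 and n4 = 1.
Every assignment with n6 = 1 has b = 1; there are 1 such assignment(s).
  a=1, b=1, c=1, d=1

1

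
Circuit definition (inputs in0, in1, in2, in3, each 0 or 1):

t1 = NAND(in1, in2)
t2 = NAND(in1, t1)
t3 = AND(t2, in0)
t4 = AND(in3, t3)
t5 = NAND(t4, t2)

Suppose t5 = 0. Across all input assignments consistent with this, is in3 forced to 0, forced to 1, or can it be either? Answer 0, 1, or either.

1

t5 = NAND(t4, t2) must be 0, so both t4 = 1 and t2 = 1.
t4 = AND(in3, t3) must be 1, so both in3 = 1 and t3 = 1.
Every assignment with t5 = 0 has in3 = 1; there are 3 such assignment(s).
  in0=1, in1=0, in2=0, in3=1
  in0=1, in1=0, in2=1, in3=1
  in0=1, in1=1, in2=1, in3=1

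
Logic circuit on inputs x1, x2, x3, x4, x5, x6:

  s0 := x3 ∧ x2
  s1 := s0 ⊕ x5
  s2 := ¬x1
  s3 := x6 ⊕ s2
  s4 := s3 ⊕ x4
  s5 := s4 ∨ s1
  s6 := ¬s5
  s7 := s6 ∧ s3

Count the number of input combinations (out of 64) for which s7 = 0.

s7 = s6 ∧ s3 must be 0, so at least one of s6, s3 is 0.
Enumerating the 64 input combinations, 56 give s7 = 0 and 8 give s7 = 1.

56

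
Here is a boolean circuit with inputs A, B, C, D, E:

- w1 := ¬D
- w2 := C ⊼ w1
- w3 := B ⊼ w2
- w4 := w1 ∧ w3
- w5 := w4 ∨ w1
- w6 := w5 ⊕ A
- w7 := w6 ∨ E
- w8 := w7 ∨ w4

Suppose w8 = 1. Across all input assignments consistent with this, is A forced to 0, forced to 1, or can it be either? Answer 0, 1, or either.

either

Both values of A occur among assignments with w8 = 1:
  A=0: A=0, B=0, C=0, D=0, E=0
  A=1: A=1, B=0, C=0, D=0, E=0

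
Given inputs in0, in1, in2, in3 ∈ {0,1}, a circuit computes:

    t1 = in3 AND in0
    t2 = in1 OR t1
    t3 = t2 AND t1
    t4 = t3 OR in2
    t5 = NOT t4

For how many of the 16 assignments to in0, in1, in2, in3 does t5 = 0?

t5 = NOT t4 must be 0, so t4 = 1.
Enumerating the 16 input combinations, 10 give t5 = 0 and 6 give t5 = 1.

10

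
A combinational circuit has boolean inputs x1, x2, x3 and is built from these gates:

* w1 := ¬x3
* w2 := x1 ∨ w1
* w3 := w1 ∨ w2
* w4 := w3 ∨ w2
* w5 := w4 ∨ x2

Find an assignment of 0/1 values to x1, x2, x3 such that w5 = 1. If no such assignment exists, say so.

w5 = w4 ∨ x2 must be 1, so at least one of w4, x2 is 1.
Check with x1=1, x2=0, x3=0:
w1 = ¬x3 = ¬0 = 1
w2 = x1 ∨ w1 = 1 ∨ 1 = 1
w3 = w1 ∨ w2 = 1 ∨ 1 = 1
w4 = w3 ∨ w2 = 1 ∨ 1 = 1
w5 = w4 ∨ x2 = 1 ∨ 0 = 1
So w5 = 1 as required.

x1=1, x2=0, x3=0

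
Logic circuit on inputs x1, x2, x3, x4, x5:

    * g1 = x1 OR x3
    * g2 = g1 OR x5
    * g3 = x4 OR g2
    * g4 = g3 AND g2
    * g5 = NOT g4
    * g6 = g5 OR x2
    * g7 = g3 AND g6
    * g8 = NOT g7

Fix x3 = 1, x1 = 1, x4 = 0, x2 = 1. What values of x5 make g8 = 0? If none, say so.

Check with x3 = 1, x1 = 1, x4 = 0, x2 = 1 and x5=1:
g1 = x1 OR x3 = 1 OR 1 = 1
g2 = g1 OR x5 = 1 OR 1 = 1
g3 = x4 OR g2 = 0 OR 1 = 1
g4 = g3 AND g2 = 1 AND 1 = 1
g5 = NOT g4 = NOT 1 = 0
g6 = g5 OR x2 = 0 OR 1 = 1
g7 = g3 AND g6 = 1 AND 1 = 1
g8 = NOT g7 = NOT 1 = 0
So g8 = 0.

x5=1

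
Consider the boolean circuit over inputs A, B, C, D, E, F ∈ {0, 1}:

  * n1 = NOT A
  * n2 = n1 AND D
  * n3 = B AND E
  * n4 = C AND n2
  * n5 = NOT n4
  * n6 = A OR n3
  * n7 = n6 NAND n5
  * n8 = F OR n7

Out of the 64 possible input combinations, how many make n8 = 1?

45

n8 = F OR n7 must be 1, so at least one of F, n7 is 1.
Enumerating the 64 input combinations, 45 give n8 = 1 and 19 give n8 = 0.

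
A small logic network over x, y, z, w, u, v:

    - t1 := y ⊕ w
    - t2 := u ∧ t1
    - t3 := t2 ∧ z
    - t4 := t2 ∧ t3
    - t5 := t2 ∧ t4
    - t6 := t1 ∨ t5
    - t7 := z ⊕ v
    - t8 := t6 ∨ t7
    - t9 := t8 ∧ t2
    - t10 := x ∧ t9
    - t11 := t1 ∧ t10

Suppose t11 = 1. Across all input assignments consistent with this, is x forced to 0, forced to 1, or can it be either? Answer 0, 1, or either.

t11 = t1 ∧ t10 must be 1, so both t1 = 1 and t10 = 1.
t1 = y ⊕ w must be 1, so y and w differ.
t10 = x ∧ t9 must be 1, so both x = 1 and t9 = 1.
Every assignment with t11 = 1 has x = 1; there are 8 such assignment(s).

1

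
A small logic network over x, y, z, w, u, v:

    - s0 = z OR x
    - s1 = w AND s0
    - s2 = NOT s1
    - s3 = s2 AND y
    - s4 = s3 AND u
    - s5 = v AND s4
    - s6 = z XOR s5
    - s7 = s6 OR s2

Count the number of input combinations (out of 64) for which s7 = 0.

s7 = s6 OR s2 must be 0, so both s6 = 0 and s2 = 0.
Enumerating the 64 input combinations, 8 give s7 = 0 and 56 give s7 = 1.

8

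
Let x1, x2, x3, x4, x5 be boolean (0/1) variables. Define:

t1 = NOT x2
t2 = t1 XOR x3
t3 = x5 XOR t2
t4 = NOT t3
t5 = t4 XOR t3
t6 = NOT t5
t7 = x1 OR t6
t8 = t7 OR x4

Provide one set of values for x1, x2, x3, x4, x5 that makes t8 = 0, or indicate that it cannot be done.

x1=0 x2=0 x3=0 x4=0 x5=1

Check with x1=0 x2=0 x3=0 x4=0 x5=1:
t1 = NOT x2 = NOT 0 = 1
t2 = t1 XOR x3 = 1 XOR 0 = 1
t3 = x5 XOR t2 = 1 XOR 1 = 0
t4 = NOT t3 = NOT 0 = 1
t5 = t4 XOR t3 = 1 XOR 0 = 1
t6 = NOT t5 = NOT 1 = 0
t7 = x1 OR t6 = 0 OR 0 = 0
t8 = t7 OR x4 = 0 OR 0 = 0
So t8 = 0 as required.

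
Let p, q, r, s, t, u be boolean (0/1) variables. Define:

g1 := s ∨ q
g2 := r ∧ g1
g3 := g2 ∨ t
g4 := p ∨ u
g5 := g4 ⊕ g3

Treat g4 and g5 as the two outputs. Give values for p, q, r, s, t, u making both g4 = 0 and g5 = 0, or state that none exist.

p=0, q=0, r=0, s=1, t=0, u=0

Check with p=0, q=0, r=0, s=1, t=0, u=0:
g1 = s ∨ q = 1 ∨ 0 = 1
g2 = r ∧ g1 = 0 ∧ 1 = 0
g3 = g2 ∨ t = 0 ∨ 0 = 0
g4 = p ∨ u = 0 ∨ 0 = 0
g5 = g4 ⊕ g3 = 0 ⊕ 0 = 0
So g4 = 0 and g5 = 0.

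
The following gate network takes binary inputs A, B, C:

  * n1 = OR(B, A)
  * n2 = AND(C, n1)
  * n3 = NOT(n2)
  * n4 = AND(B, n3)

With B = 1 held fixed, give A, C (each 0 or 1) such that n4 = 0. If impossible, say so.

n4 = AND(B, n3) must be 0, so at least one of B, n3 is 0.
Check with B = 1 and A=1, C=1:
n1 = OR(B, A) = OR(1, 1) = 1
n2 = AND(C, n1) = AND(1, 1) = 1
n3 = NOT(n2) = NOT 1 = 0
n4 = AND(B, n3) = AND(1, 0) = 0
So n4 = 0.

A=1, C=1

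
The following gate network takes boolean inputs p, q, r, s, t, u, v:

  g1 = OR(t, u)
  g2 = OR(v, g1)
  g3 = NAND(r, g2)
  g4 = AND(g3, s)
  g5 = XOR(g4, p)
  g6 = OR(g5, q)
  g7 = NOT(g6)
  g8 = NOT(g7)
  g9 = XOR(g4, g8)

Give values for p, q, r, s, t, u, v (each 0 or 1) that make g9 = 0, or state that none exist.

p=0, q=1, r=0, s=1, t=1, u=1, v=1

Check with p=0, q=1, r=0, s=1, t=1, u=1, v=1:
g1 = OR(t, u) = OR(1, 1) = 1
g2 = OR(v, g1) = OR(1, 1) = 1
g3 = NAND(r, g2) = NAND(0, 1) = 1
g4 = AND(g3, s) = AND(1, 1) = 1
g5 = XOR(g4, p) = XOR(1, 0) = 1
g6 = OR(g5, q) = OR(1, 1) = 1
g7 = NOT(g6) = NOT 1 = 0
g8 = NOT(g7) = NOT 0 = 1
g9 = XOR(g4, g8) = XOR(1, 1) = 0
So g9 = 0 as required.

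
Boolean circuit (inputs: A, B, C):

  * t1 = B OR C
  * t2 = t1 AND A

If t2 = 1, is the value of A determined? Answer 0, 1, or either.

1

t2 = t1 AND A must be 1, so both t1 = 1 and A = 1.
Every assignment with t2 = 1 has A = 1; there are 3 such assignment(s).
  A=1, B=0, C=1
  A=1, B=1, C=0
  A=1, B=1, C=1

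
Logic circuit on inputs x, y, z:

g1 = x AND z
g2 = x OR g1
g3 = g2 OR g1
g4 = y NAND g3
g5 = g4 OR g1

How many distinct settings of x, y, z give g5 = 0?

g5 = g4 OR g1 must be 0, so both g4 = 0 and g1 = 0.
g4 = y NAND g3 must be 0, so both y = 1 and g3 = 1.
Satisfying assignments:
  x=1, y=1, z=0

1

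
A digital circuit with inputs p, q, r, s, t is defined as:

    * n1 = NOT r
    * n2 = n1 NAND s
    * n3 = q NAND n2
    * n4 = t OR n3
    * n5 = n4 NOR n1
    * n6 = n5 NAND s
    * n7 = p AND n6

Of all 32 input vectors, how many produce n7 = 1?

n7 = p AND n6 must be 1, so both p = 1 and n6 = 1.
Enumerating the 32 input combinations, 15 give n7 = 1 and 17 give n7 = 0.

15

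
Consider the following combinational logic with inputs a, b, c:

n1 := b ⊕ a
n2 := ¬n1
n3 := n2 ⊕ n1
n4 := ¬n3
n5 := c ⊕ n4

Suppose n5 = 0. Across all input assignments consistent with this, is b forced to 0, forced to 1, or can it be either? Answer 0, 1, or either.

Both values of b occur among assignments with n5 = 0:
  b=0: a=0, b=0, c=0
  b=1: a=0, b=1, c=0

either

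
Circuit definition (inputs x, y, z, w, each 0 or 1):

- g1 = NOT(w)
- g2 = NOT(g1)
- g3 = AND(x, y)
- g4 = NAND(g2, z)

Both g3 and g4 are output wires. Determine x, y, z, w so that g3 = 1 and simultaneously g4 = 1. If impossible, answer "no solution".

x=1 y=1 z=1 w=0

Check with x=1 y=1 z=1 w=0:
g1 = NOT(w) = NOT 0 = 1
g2 = NOT(g1) = NOT 1 = 0
g3 = AND(x, y) = AND(1, 1) = 1
g4 = NAND(g2, z) = NAND(0, 1) = 1
So g3 = 1 and g4 = 1.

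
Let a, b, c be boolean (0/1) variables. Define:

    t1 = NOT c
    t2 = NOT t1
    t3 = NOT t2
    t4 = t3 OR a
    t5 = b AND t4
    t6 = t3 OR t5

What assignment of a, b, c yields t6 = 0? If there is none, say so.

a=1, b=0, c=1

t6 = t3 OR t5 must be 0, so both t3 = 0 and t5 = 0.
t3 = NOT t2 must be 0, so t2 = 1.
t5 = b AND t4 must be 0, so at least one of b, t4 is 0.
Check with a=1, b=0, c=1:
t1 = NOT c = NOT 1 = 0
t2 = NOT t1 = NOT 0 = 1
t3 = NOT t2 = NOT 1 = 0
t4 = t3 OR a = 0 OR 1 = 1
t5 = b AND t4 = 0 AND 1 = 0
t6 = t3 OR t5 = 0 OR 0 = 0
So t6 = 0 as required.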